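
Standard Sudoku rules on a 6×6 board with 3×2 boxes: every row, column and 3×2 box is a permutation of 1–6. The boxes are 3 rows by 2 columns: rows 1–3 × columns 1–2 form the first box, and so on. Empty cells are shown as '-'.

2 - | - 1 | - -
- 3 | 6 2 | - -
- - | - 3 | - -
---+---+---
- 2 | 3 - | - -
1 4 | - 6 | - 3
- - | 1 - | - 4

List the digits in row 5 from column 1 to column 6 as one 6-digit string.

row 6, column 4 = 5: row 6 has {1,4}; col 4 has {1,2,3,6}; box has {1,3,6} → only 5 remains.
row 4, column 4 = 4: row 4 has {2,3}; col 4 has {1,2,3,5,6}; box has {1,3,5,6} → only 4 remains.
row 5, column 3 = 2: row 5 has {1,3,4,6}; col 3 has {1,3,6}; box has {1,3,4,5,6} → only 2 remains.
row 5, column 5 = 5: row 5 has {1,2,3,4,6}; col 5 has {}; box has {3,4} → only 5 remains.

142653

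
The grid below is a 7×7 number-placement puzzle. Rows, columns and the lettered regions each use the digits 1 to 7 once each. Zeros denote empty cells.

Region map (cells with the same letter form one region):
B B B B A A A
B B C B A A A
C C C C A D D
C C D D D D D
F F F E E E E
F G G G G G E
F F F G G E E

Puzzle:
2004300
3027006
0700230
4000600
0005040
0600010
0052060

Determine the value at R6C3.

R2C6 = 5: row 2 has {2,3,6,7}; col 6 has {1,3,4,6}; region has {2,3,6} → only 5 remains.
R4C4 = 1: row 4 has {4,6}; col 4 has {2,4,5,7}; region has {3,6} → only 1 remains.
R6C1 = 7: row 6 has {1,6}; col 1 has {2,3,4}; region has {5} → only 7 remains.
R6C4 = 3: row 6 has {1,6,7}; col 4 has {1,2,4,5,7}; region has {1,2,6} → only 3 remains.
R6C7 = 2: row 6 has {1,3,6,7}; col 7 has {6}; region has {4,5,6} → only 2 remains.
R7C1 = 1: row 7 has {2,5,6}; col 1 has {2,3,4,7}; region has {5,7} → only 1 remains.
R1C6 = 7: row 1 has {2,3,4}; col 6 has {1,3,4,5,6}; region has {2,3,5,6} → only 7 remains.
R1C7 = 1: row 1 has {2,3,4,7}; col 7 has {2,6}; region has {2,3,5,6,7} → only 1 remains.
R2C2 = 1: row 2 has {2,3,5,6,7}; col 2 has {6,7}; region has {2,3,4,7} → only 1 remains.
R2C5 = 4: row 2 has {1,2,3,5,6,7}; col 5 has {2,3,6}; region has {1,2,3,5,6,7} → only 4 remains.
R3C4 = 6: row 3 has {2,3,7}; col 4 has {1,2,3,4,5,7}; region has {2,4,7} → only 6 remains.
R4C3 = 7: row 4 has {1,4,6}; col 3 has {2,5}; region has {1,3,6} → only 7 remains.
R4C6 = 2: row 4 has {1,4,6,7}; col 6 has {1,3,4,5,6,7}; region has {1,3,6,7} → only 2 remains.
R4C7 = 5: row 4 has {1,2,4,6,7}; col 7 has {1,2,6}; region has {1,2,3,6,7} → only 5 remains.
R5C1 = 6: row 5 has {4,5}; col 1 has {1,2,3,4,7}; region has {1,5,7} → only 6 remains.
R5C3 = 3: row 5 has {4,5,6}; col 3 has {2,5,7}; region has {1,5,6,7} → only 3 remains.
R5C7 = 7: row 5 has {3,4,5,6}; col 7 has {1,2,5,6}; region has {2,4,5,6} → only 7 remains.
R6C3 = 4: row 6 has {1,2,3,6,7}; col 3 has {2,3,5,7}; region has {1,2,3,6} → only 4 remains.

4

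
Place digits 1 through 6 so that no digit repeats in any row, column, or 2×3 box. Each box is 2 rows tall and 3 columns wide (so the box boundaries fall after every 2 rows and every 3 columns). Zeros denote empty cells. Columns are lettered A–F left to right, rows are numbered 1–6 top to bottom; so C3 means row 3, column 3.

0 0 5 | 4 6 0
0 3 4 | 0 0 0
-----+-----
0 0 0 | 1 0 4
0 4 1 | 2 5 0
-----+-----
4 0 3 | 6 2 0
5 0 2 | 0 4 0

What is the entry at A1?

1

D2 = 5 (sole candidate).
E2 = 1 (sole candidate).
F2 = 2 (sole candidate).
C3 = 6 (sole candidate).
E3 = 3 (sole candidate).
A4 = 3 (sole candidate).
F4 = 6 (sole candidate).
B5 = 1 (sole candidate).
F5 = 5 (sole candidate).
B6 = 6 (sole candidate).
D6 = 3 (sole candidate).
F6 = 1 (sole candidate).
B1 = 2 (sole candidate).
F1 = 3 (sole candidate).
A2 = 6 (sole candidate).
A3 = 2 (sole candidate).
B3 = 5 (sole candidate).
A1 = 1: row 1 has {2,3,4,5,6}; col 1 has {2,3,4,5,6}; box has {2,3,4,5,6} → only 1 remains.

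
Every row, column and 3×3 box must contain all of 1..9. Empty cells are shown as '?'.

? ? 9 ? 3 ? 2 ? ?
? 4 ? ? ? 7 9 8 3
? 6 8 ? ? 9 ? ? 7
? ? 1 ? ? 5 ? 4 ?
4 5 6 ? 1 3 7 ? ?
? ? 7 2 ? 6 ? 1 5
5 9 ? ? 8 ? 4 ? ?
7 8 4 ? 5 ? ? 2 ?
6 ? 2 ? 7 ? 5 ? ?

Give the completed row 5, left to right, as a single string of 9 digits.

456813792

r1c1 = 1: row 1 has {2,3,9}; col 1 has {4,5,6,7}; box has {4,6,8,9} → only 1 remains.
r1c2 = 7: row 1 has {1,2,3,9}; col 2 has {4,5,6,8,9}; box has {1,4,6,8,9} → only 7 remains.
r2c1 = 2: row 2 has {3,4,7,8,9}; col 1 has {1,4,5,6,7}; box has {1,4,6,7,8,9} → only 2 remains.
r2c3 = 5: row 2 has {2,3,4,7,8,9}; col 3 has {1,2,4,6,7,8,9}; box has {1,2,4,6,7,8,9} → only 5 remains.
r2c5 = 6: row 2 has {2,3,4,5,7,8,9}; col 5 has {1,3,5,7,8}; box has {3,7,9} → only 6 remains.
r3c1 = 3: row 3 has {6,7,8,9}; col 1 has {1,2,4,5,6,7}; box has {1,2,4,5,6,7,8,9} → only 3 remains.
r3c7 = 1: row 3 has {3,6,7,8,9}; col 7 has {2,4,5,7,9}; box has {2,3,7,8,9} → only 1 remains.
r3c8 = 5: row 3 has {1,3,6,7,8,9}; col 8 has {1,2,4,8}; box has {1,2,3,7,8,9} → only 5 remains.
r4c5 = 9: row 4 has {1,4,5}; col 5 has {1,3,5,6,7,8}; box has {1,2,3,5,6} → only 9 remains.
r5c4 = 8: row 5 has {1,3,4,5,6,7}; col 4 has {2}; box has {1,2,3,5,6,9} → only 8 remains.
r5c8 = 9: row 5 has {1,3,4,5,6,7,8}; col 8 has {1,2,4,5,8}; box has {1,4,5,7} → only 9 remains.
r5c9 = 2: row 5 has {1,3,4,5,6,7,8,9}; col 9 has {3,5,7}; box has {1,4,5,7,9} → only 2 remains.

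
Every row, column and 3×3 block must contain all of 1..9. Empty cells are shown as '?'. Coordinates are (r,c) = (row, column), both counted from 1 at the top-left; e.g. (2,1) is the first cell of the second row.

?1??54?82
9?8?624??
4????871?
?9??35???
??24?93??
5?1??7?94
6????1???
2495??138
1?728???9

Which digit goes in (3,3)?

(2,8) = 5: row 2 has {2,4,6,8,9}; col 8 has {1,3,8,9}; box has {1,2,4,7,8} → only 5 remains.
(2,9) = 3: row 2 has {2,4,5,6,8,9}; col 9 has {2,4,8,9}; box has {1,2,4,5,7,8} → only 3 remains.
(3,5) = 9: row 3 has {1,4,7,8}; col 5 has {3,5,6,8}; box has {2,4,5,6,8} → only 9 remains.
(3,9) = 6: row 3 has {1,4,7,8,9}; col 9 has {2,3,4,8,9}; box has {1,2,3,4,5,7,8} → only 6 remains.
(5,5) = 1: row 5 has {2,3,4,9}; col 5 has {3,5,6,8,9}; box has {3,4,5,7,9} → only 1 remains.
(6,5) = 2: row 6 has {1,4,5,7,9}; col 5 has {1,3,5,6,8,9}; box has {1,3,4,5,7,9} → only 2 remains.
(8,5) = 7: row 8 has {1,2,3,4,5,8,9}; col 5 has {1,2,3,5,6,8,9}; box has {1,2,5,8} → only 7 remains.
(8,6) = 6: row 8 has {1,2,3,4,5,7,8,9}; col 6 has {1,2,4,5,7,8,9}; box has {1,2,5,7,8} → only 6 remains.
(9,6) = 3: row 9 has {1,2,7,8,9}; col 6 has {1,2,4,5,6,7,8,9}; box has {1,2,5,6,7,8} → only 3 remains.
(1,7) = 9: row 1 has {1,2,4,5,8}; col 7 has {1,3,4,7}; box has {1,2,3,4,5,6,7,8} → only 9 remains.
(2,2) = 7: row 2 has {2,3,4,5,6,8,9}; col 2 has {1,4,9}; box has {1,4,8,9} → only 7 remains.
(2,4) = 1: row 2 has {2,3,4,5,6,7,8,9}; col 4 has {2,4,5}; box has {2,4,5,6,8,9} → only 1 remains.
(3,4) = 3: row 3 has {1,4,6,7,8,9}; col 4 has {1,2,4,5}; box has {1,2,4,5,6,8,9} → only 3 remains.
(7,4) = 9: row 7 has {1,6}; col 4 has {1,2,3,4,5}; box has {1,2,3,5,6,7,8} → only 9 remains.
(7,5) = 4: row 7 has {1,6,9}; col 5 has {1,2,3,5,6,7,8,9}; box has {1,2,3,5,6,7,8,9} → only 4 remains.
(9,2) = 5: row 9 has {1,2,3,7,8,9}; col 2 has {1,4,7,9}; box has {1,2,4,6,7,9} → only 5 remains.
(9,7) = 6: row 9 has {1,2,3,5,7,8,9}; col 7 has {1,3,4,7,9}; box has {1,3,8,9} → only 6 remains.
(9,8) = 4: row 9 has {1,2,3,5,6,7,8,9}; col 8 has {1,3,5,8,9}; box has {1,3,6,8,9} → only 4 remains.
(1,1) = 3: row 1 has {1,2,4,5,8,9}; col 1 has {1,2,4,5,6,9}; box has {1,4,7,8,9} → only 3 remains.
(1,3) = 6: row 1 has {1,2,3,4,5,8,9}; col 3 has {1,2,7,8,9}; box has {1,3,4,7,8,9} → only 6 remains.
(1,4) = 7: row 1 has {1,2,3,4,5,6,8,9}; col 4 has {1,2,3,4,5,9}; box has {1,2,3,4,5,6,8,9} → only 7 remains.
(3,2) = 2: row 3 has {1,3,4,6,7,8,9}; col 2 has {1,4,5,7,9}; box has {1,3,4,6,7,8,9} → only 2 remains.
(3,3) = 5: row 3 has {1,2,3,4,6,7,8,9}; col 3 has {1,2,6,7,8,9}; box has {1,2,3,4,6,7,8,9} → only 5 remains.

5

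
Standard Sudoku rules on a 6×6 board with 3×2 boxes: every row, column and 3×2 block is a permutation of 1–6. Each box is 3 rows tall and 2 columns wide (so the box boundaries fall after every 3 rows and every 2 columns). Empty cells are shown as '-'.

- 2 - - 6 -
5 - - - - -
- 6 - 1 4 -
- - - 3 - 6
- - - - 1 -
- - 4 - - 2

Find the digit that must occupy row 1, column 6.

1

row 3, column 1 = 3 (sole candidate).
row 3, column 6 = 5 (sole candidate).
row 4, column 5 = 5 (sole candidate).
row 6, column 5 = 3 (sole candidate).
row 2, column 5 = 2 (sole candidate).
row 3, column 3 = 2 (sole candidate).
row 4, column 3 = 1 (sole candidate).
row 5, column 6 = 4 (sole candidate).
row 4, column 2 = 4 (sole candidate).
row 2, column 2 = 1 (sole candidate).
row 2, column 6 = 3 (sole candidate).
row 4, column 1 = 2 (sole candidate).
row 5, column 1 = 6 (sole candidate).
row 5, column 3 = 5 (sole candidate).
row 5, column 4 = 2 (sole candidate).
row 6, column 1 = 1 (sole candidate).
row 6, column 2 = 5 (sole candidate).
row 6, column 4 = 6 (sole candidate).
row 1, column 1 = 4 (sole candidate).
row 1, column 3 = 3 (sole candidate).
row 1, column 4 = 5 (sole candidate).
row 1, column 6 = 1: row 1 has {2,3,4,5,6}; col 6 has {2,3,4,5,6}; box has {2,3,4,5,6} → only 1 remains.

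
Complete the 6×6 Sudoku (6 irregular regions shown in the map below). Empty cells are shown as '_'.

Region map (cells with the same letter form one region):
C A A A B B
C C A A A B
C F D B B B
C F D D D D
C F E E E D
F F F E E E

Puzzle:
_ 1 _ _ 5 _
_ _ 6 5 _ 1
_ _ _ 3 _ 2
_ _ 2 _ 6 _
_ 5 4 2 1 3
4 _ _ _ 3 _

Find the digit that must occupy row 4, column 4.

1

row 1, column 3 = 3: row 1 has {1,5}; col 3 has {2,4,6}; region has {1,5,6} → only 3 remains.
row 1, column 4 = 4: row 1 has {1,3,5}; col 4 has {2,3,5}; region has {1,3,5,6} → only 4 remains.
row 1, column 6 = 6: row 1 has {1,3,4,5}; col 6 has {1,2,3}; region has {1,2,3,5} → only 6 remains.
row 2, column 5 = 2: row 2 has {1,5,6}; col 5 has {1,3,5,6}; region has {1,3,4,5,6} → only 2 remains.
row 3, column 2 = 6: row 3 has {2,3}; col 2 has {1,5}; region has {4,5} → only 6 remains.
row 3, column 5 = 4: row 3 has {2,3,6}; col 5 has {1,2,3,5,6}; region has {1,2,3,5,6} → only 4 remains.
row 4, column 2 = 3: row 4 has {2,6}; col 2 has {1,5,6}; region has {4,5,6} → only 3 remains.
row 4, column 4 = 1: row 4 has {2,3,6}; col 4 has {2,3,4,5}; region has {2,3,6} → only 1 remains.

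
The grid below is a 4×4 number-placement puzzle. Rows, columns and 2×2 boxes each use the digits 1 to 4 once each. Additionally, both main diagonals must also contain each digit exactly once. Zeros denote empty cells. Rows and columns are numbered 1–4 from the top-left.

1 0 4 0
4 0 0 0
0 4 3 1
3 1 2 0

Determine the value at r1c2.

r1c4 = 2 (sole candidate).
r2c2 = 2 (sole candidate).
r2c3 = 1 (sole candidate).
r2c4 = 3 (sole candidate).
r3c1 = 2 (sole candidate).
r4c4 = 4 (sole candidate).
r1c2 = 3: row 1 has {1,2,4}; col 2 has {1,2,4}; box has {1,2,4} → only 3 remains.

3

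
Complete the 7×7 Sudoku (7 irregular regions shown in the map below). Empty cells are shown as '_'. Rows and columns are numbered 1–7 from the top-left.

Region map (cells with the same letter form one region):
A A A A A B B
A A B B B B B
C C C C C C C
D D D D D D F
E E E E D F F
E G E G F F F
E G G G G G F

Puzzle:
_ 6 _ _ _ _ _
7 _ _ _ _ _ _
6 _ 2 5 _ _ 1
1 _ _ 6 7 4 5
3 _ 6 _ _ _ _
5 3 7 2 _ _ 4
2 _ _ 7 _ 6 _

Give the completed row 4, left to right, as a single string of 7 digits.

1236745

R1C1 = 4 (sole candidate).
R4C2 = 2: row 4 has {1,4,5,6,7}; col 2 has {3,6}; region has {1,4,6,7} → only 2 remains.
R4C3 = 3: row 4 has {1,2,4,5,6,7}; col 3 has {2,6,7}; region has {1,2,4,6,7} → only 3 remains.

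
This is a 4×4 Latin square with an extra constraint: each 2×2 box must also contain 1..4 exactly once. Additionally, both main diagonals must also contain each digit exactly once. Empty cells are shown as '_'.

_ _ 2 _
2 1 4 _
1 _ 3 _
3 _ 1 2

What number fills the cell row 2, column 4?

row 1, column 1 = 4 (sole candidate).
row 1, column 2 = 3 (sole candidate).
row 1, column 4 = 1 (sole candidate).
row 2, column 4 = 3: row 2 has {1,2,4}; col 4 has {1,2}; box has {1,2,4} → only 3 remains.

3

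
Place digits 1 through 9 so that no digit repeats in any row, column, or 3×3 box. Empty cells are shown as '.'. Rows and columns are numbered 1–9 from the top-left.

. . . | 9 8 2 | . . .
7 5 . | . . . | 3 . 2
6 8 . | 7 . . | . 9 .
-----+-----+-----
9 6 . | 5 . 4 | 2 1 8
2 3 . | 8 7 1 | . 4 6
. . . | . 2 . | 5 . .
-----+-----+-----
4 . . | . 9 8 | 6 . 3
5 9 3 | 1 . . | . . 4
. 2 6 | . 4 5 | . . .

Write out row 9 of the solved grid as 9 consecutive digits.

826345179

r2c6 = 6 (sole candidate).
r2c8 = 8 (sole candidate).
r3c6 = 3 (sole candidate).
r4c3 = 7 (sole candidate).
r4c5 = 3 (sole candidate).
r5c3 = 5 (sole candidate).
r5c7 = 9 (sole candidate).
r6c4 = 6 (sole candidate).
r6c6 = 9 (sole candidate).
r6c9 = 7 (sole candidate).
r7c3 = 1 (sole candidate).
r7c4 = 2 (sole candidate).
r8c5 = 6 (sole candidate).
r8c6 = 7 (sole candidate).
r8c7 = 8 (sole candidate).
r8c8 = 2 (sole candidate).
r9c1 = 8: row 9 has {2,4,5,6}; col 1 has {2,4,5,6,7,9}; box has {1,2,3,4,5,6,9} → only 8 remains.
r9c4 = 3: row 9 has {2,4,5,6,8}; col 4 has {1,2,5,6,7,8,9}; box has {1,2,4,5,6,7,8,9} → only 3 remains.
r9c8 = 7: row 9 has {2,3,4,5,6,8}; col 8 has {1,2,4,8,9}; box has {2,3,4,6,8} → only 7 remains.
r1c3 = 4 (sole candidate).
r2c3 = 9 (sole candidate).
r2c4 = 4 (sole candidate).
r2c5 = 1 (sole candidate).
r3c3 = 2 (sole candidate).
r3c5 = 5 (sole candidate).
r3c9 = 1 (sole candidate).
r6c1 = 1 (sole candidate).
r6c2 = 4 (sole candidate).
r6c3 = 8 (sole candidate).
r6c8 = 3 (sole candidate).
r7c2 = 7 (sole candidate).
r7c8 = 5 (sole candidate).
r9c7 = 1: row 9 has {2,3,4,5,6,7,8}; col 7 has {2,3,5,6,8,9}; box has {2,3,4,5,6,7,8} → only 1 remains.
r9c9 = 9: row 9 has {1,2,3,4,5,6,7,8}; col 9 has {1,2,3,4,6,7,8}; box has {1,2,3,4,5,6,7,8} → only 9 remains.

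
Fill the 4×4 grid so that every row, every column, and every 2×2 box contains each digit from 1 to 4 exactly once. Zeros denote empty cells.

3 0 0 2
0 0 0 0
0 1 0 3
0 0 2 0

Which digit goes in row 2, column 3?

row 1, column 2 = 4: row 1 has {2,3}; col 2 has {1}; box has {3} → only 4 remains.
row 1, column 3 = 1: row 1 has {2,3,4}; col 3 has {2}; box has {2} → only 1 remains.
row 2, column 2 = 2: row 2 has {}; col 2 has {1,4}; box has {3,4} → only 2 remains.
row 2, column 4 = 4: row 2 has {2}; col 4 has {2,3}; box has {1,2} → only 4 remains.
row 3, column 3 = 4: row 3 has {1,3}; col 3 has {1,2}; box has {2,3} → only 4 remains.
row 4, column 1 = 4: row 4 has {2}; col 1 has {3}; box has {1} → only 4 remains.
row 4, column 2 = 3: row 4 has {2,4}; col 2 has {1,2,4}; box has {1,4} → only 3 remains.
row 4, column 4 = 1: row 4 has {2,3,4}; col 4 has {2,3,4}; box has {2,3,4} → only 1 remains.
row 2, column 1 = 1: row 2 has {2,4}; col 1 has {3,4}; box has {2,3,4} → only 1 remains.
row 2, column 3 = 3: row 2 has {1,2,4}; col 3 has {1,2,4}; box has {1,2,4} → only 3 remains.

3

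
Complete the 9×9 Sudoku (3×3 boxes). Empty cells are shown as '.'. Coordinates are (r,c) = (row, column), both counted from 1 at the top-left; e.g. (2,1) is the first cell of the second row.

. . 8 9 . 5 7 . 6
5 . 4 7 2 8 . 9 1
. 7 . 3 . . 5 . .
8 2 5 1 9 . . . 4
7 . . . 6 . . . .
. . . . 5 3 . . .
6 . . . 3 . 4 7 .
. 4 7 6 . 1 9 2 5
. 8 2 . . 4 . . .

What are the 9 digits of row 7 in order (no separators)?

651239478

(2,7) = 3: row 2 has {1,2,4,5,7,8,9}; col 7 has {4,5,7,9}; box has {1,5,6,7,9} → only 3 remains.
(3,6) = 6: row 3 has {3,5,7}; col 6 has {1,3,4,5,8}; box has {2,3,5,7,8,9} → only 6 remains.
(4,6) = 7: row 4 has {1,2,4,5,8,9}; col 6 has {1,3,4,5,6,8}; box has {1,3,5,6,9} → only 7 remains.
(4,7) = 6: row 4 has {1,2,4,5,7,8,9}; col 7 has {3,4,5,7,9}; box has {4} → only 6 remains.
(4,8) = 3: row 4 has {1,2,4,5,6,7,8,9}; col 8 has {2,7,9}; box has {4,6} → only 3 remains.
(5,6) = 2: row 5 has {6,7}; col 6 has {1,3,4,5,6,7,8}; box has {1,3,5,6,7,9} → only 2 remains.
(7,6) = 9: row 7 has {3,4,6,7}; col 6 has {1,2,3,4,5,6,7,8}; box has {1,3,4,6} → only 9 remains.
(7,9) = 8: row 7 has {3,4,6,7,9}; col 9 has {1,4,5,6}; box has {2,4,5,7,9} → only 8 remains.
(8,1) = 3: row 8 has {1,2,4,5,6,7,9}; col 1 has {5,6,7,8}; box has {2,4,6,7,8} → only 3 remains.
(8,5) = 8: row 8 has {1,2,3,4,5,6,7,9}; col 5 has {2,3,5,6,9}; box has {1,3,4,6,9} → only 8 remains.
(9,4) = 5: row 9 has {2,4,8}; col 4 has {1,3,6,7,9}; box has {1,3,4,6,8,9} → only 5 remains.
(9,5) = 7: row 9 has {2,4,5,8}; col 5 has {2,3,5,6,8,9}; box has {1,3,4,5,6,8,9} → only 7 remains.
(9,7) = 1: row 9 has {2,4,5,7,8}; col 7 has {3,4,5,6,7,9}; box has {2,4,5,7,8,9} → only 1 remains.
(9,8) = 6: row 9 has {1,2,4,5,7,8}; col 8 has {2,3,7,9}; box has {1,2,4,5,7,8,9} → only 6 remains.
(9,9) = 3: row 9 has {1,2,4,5,6,7,8}; col 9 has {1,4,5,6,8}; box has {1,2,4,5,6,7,8,9} → only 3 remains.
(1,8) = 4: row 1 has {5,6,7,8,9}; col 8 has {2,3,6,7,9}; box has {1,3,5,6,7,9} → only 4 remains.
(2,2) = 6: row 2 has {1,2,3,4,5,7,8,9}; col 2 has {2,4,7,8}; box has {4,5,7,8} → only 6 remains.
(3,8) = 8: row 3 has {3,5,6,7}; col 8 has {2,3,4,6,7,9}; box has {1,3,4,5,6,7,9} → only 8 remains.
(3,9) = 2: row 3 has {3,5,6,7,8}; col 9 has {1,3,4,5,6,8}; box has {1,3,4,5,6,7,8,9} → only 2 remains.
(5,7) = 8: row 5 has {2,6,7}; col 7 has {1,3,4,5,6,7,9}; box has {3,4,6} → only 8 remains.
(5,9) = 9: row 5 has {2,6,7,8}; col 9 has {1,2,3,4,5,6,8}; box has {3,4,6,8} → only 9 remains.
(6,7) = 2: row 6 has {3,5}; col 7 has {1,3,4,5,6,7,8,9}; box has {3,4,6,8,9} → only 2 remains.
(6,8) = 1: row 6 has {2,3,5}; col 8 has {2,3,4,6,7,8,9}; box has {2,3,4,6,8,9} → only 1 remains.
(6,9) = 7: row 6 has {1,2,3,5}; col 9 has {1,2,3,4,5,6,8,9}; box has {1,2,3,4,6,8,9} → only 7 remains.
(7,3) = 1: row 7 has {3,4,6,7,8,9}; col 3 has {2,4,5,7,8}; box has {2,3,4,6,7,8} → only 1 remains.
(7,4) = 2: row 7 has {1,3,4,6,7,8,9}; col 4 has {1,3,5,6,7,9}; box has {1,3,4,5,6,7,8,9} → only 2 remains.
(9,1) = 9: row 9 has {1,2,3,4,5,6,7,8}; col 1 has {3,5,6,7,8}; box has {1,2,3,4,6,7,8} → only 9 remains.
(1,5) = 1: row 1 has {4,5,6,7,8,9}; col 5 has {2,3,5,6,7,8,9}; box has {2,3,5,6,7,8,9} → only 1 remains.
(3,1) = 1: row 3 has {2,3,5,6,7,8}; col 1 has {3,5,6,7,8,9}; box has {4,5,6,7,8} → only 1 remains.
(3,3) = 9: row 3 has {1,2,3,5,6,7,8}; col 3 has {1,2,4,5,7,8}; box has {1,4,5,6,7,8} → only 9 remains.
(3,5) = 4: row 3 has {1,2,3,5,6,7,8,9}; col 5 has {1,2,3,5,6,7,8,9}; box has {1,2,3,5,6,7,8,9} → only 4 remains.
(5,3) = 3: row 5 has {2,6,7,8,9}; col 3 has {1,2,4,5,7,8,9}; box has {2,5,7,8} → only 3 remains.
(5,4) = 4: row 5 has {2,3,6,7,8,9}; col 4 has {1,2,3,5,6,7,9}; box has {1,2,3,5,6,7,9} → only 4 remains.
(5,8) = 5: row 5 has {2,3,4,6,7,8,9}; col 8 has {1,2,3,4,6,7,8,9}; box has {1,2,3,4,6,7,8,9} → only 5 remains.
(6,1) = 4: row 6 has {1,2,3,5,7}; col 1 has {1,3,5,6,7,8,9}; box has {2,3,5,7,8} → only 4 remains.
(6,2) = 9: row 6 has {1,2,3,4,5,7}; col 2 has {2,4,6,7,8}; box has {2,3,4,5,7,8} → only 9 remains.
(6,3) = 6: row 6 has {1,2,3,4,5,7,9}; col 3 has {1,2,3,4,5,7,8,9}; box has {2,3,4,5,7,8,9} → only 6 remains.
(6,4) = 8: row 6 has {1,2,3,4,5,6,7,9}; col 4 has {1,2,3,4,5,6,7,9}; box has {1,2,3,4,5,6,7,9} → only 8 remains.
(7,2) = 5: row 7 has {1,2,3,4,6,7,8,9}; col 2 has {2,4,6,7,8,9}; box has {1,2,3,4,6,7,8,9} → only 5 remains.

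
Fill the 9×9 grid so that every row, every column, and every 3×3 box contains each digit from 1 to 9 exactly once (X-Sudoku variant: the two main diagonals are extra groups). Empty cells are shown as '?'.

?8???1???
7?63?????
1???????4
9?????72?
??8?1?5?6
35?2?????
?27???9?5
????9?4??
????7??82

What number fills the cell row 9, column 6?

5

row 2, column 2 = 4 (sole candidate).
row 5, column 2 = 7 (sole candidate).
row 1, column 1 = 5 (sole candidate).
row 3, column 3 = 3 (sole candidate).
row 3, column 2 = 9 (sole candidate).
row 1, column 3 = 2 (sole candidate).
row 5, column 1 = 2 (hidden single in row 5).
row 6, column 6 = 7 (hidden single in row 6).
row 8, column 8 = 6 (sole candidate).
row 4, column 4 = 8 (sole candidate).
row 8, column 1 = 8 (sole candidate).
row 8, column 2 = 3 (sole candidate).
row 1, column 9 = 9 (sole candidate).
row 2, column 8 = 5 (sole candidate).
row 3, column 8 = 7 (sole candidate).
row 1, column 8 = 3 (sole candidate).
row 7, column 8 = 1 (sole candidate).
row 8, column 9 = 7 (sole candidate).
row 9, column 7 = 3 (sole candidate).
row 1, column 7 = 6 (sole candidate).
row 3, column 7 = 8 (sole candidate).
row 6, column 7 = 1 (sole candidate).
row 6, column 9 = 8 (sole candidate).
row 1, column 5 = 4 (sole candidate).
row 2, column 7 = 2 (sole candidate).
row 2, column 9 = 1 (sole candidate).
row 4, column 9 = 3 (sole candidate).
row 6, column 3 = 4 (sole candidate).
row 6, column 5 = 6 (sole candidate).
row 6, column 8 = 9 (sole candidate).
row 1, column 4 = 7 (sole candidate).
row 2, column 5 = 8 (sole candidate).
row 2, column 6 = 9 (sole candidate).
row 4, column 3 = 1 (sole candidate).
row 4, column 5 = 5 (sole candidate).
row 4, column 6 = 4 (sole candidate).
row 5, column 4 = 9 (sole candidate).
row 5, column 6 = 3 (sole candidate).
row 5, column 8 = 4 (sole candidate).
row 7, column 5 = 3 (sole candidate).
row 8, column 3 = 5 (sole candidate).
row 8, column 4 = 1 (sole candidate).
row 8, column 6 = 2 (sole candidate).
row 9, column 1 = 6 (sole candidate).
row 9, column 2 = 1 (sole candidate).
row 9, column 3 = 9 (sole candidate).
row 9, column 6 = 5: row 9 has {1,2,3,6,7,8,9}; col 6 has {1,2,3,4,7,9}; box has {1,2,3,7,9} → only 5 remains.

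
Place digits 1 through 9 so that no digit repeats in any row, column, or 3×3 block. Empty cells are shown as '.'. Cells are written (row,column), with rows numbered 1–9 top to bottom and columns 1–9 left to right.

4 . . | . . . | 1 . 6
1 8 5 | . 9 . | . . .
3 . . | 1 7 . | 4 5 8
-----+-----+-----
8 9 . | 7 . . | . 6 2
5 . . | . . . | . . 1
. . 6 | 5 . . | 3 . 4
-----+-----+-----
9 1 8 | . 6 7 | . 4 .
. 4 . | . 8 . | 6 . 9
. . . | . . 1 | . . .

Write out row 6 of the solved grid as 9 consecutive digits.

(4,7) = 5 (sole candidate).
(7,7) = 2 (sole candidate).
(2,7) = 7 (sole candidate).
(2,9) = 3 (sole candidate).
(7,4) = 3 (sole candidate).
(7,9) = 5 (sole candidate).
(8,4) = 2 (sole candidate).
(8,6) = 5 (sole candidate).
(9,5) = 4 (sole candidate).
(9,7) = 8 (sole candidate).
(9,9) = 7 (sole candidate).
(1,4) = 8 (sole candidate).
(2,8) = 2 (sole candidate).
(5,7) = 9 (sole candidate).
(8,1) = 7 (sole candidate).
(8,3) = 3 (sole candidate).
(8,8) = 1 (sole candidate).
(9,3) = 2 (sole candidate).
(9,4) = 9 (sole candidate).
(9,8) = 3 (sole candidate).
(1,8) = 9 (sole candidate).
(3,3) = 9 (sole candidate).
(6,1) = 2: row 6 has {3,4,5,6}; col 1 has {1,3,4,5,7,8,9}; box has {5,6,8,9} → only 2 remains.
(6,2) = 7: row 6 has {2,3,4,5,6}; col 2 has {1,4,8,9}; box has {2,5,6,8,9} → only 7 remains.
(6,5) = 1: row 6 has {2,3,4,5,6,7}; col 5 has {4,6,7,8,9}; box has {5,7} → only 1 remains.
(6,8) = 8: row 6 has {1,2,3,4,5,6,7}; col 8 has {1,2,3,4,5,6,9}; box has {1,2,3,4,5,6,9} → only 8 remains.
(9,1) = 6 (sole candidate).
(9,2) = 5 (sole candidate).
(1,2) = 2 (sole candidate).
(1,3) = 7 (sole candidate).
(1,6) = 3 (sole candidate).
(3,2) = 6 (sole candidate).
(3,6) = 2 (sole candidate).
(4,5) = 3 (sole candidate).
(4,6) = 4 (sole candidate).
(5,2) = 3 (sole candidate).
(5,3) = 4 (sole candidate).
(5,4) = 6 (sole candidate).
(5,5) = 2 (sole candidate).
(5,6) = 8 (sole candidate).
(5,8) = 7 (sole candidate).
(6,6) = 9: row 6 has {1,2,3,4,5,6,7,8}; col 6 has {1,2,3,4,5,7,8}; box has {1,2,3,4,5,6,7,8} → only 9 remains.

276519384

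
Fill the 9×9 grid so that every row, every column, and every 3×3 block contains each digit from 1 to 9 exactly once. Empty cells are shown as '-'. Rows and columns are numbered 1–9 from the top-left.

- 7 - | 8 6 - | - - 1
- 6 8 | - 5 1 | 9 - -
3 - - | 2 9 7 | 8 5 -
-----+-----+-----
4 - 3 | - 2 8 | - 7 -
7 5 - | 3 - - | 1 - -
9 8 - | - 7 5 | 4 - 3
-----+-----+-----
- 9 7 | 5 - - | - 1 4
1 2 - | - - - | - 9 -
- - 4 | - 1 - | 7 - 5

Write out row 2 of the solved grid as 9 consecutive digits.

268451937

R2C1 = 2: row 2 has {1,5,6,8,9}; col 1 has {1,3,4,7,9}; box has {3,6,7,8} → only 2 remains.
R2C4 = 4: row 2 has {1,2,5,6,8,9}; col 4 has {2,3,5,8}; box has {1,2,5,6,7,8,9} → only 4 remains.
R2C8 = 3: row 2 has {1,2,4,5,6,8,9}; col 8 has {1,5,7,9}; box has {1,5,8,9} → only 3 remains.
R2C9 = 7: row 2 has {1,2,3,4,5,6,8,9}; col 9 has {1,3,4,5}; box has {1,3,5,8,9} → only 7 remains.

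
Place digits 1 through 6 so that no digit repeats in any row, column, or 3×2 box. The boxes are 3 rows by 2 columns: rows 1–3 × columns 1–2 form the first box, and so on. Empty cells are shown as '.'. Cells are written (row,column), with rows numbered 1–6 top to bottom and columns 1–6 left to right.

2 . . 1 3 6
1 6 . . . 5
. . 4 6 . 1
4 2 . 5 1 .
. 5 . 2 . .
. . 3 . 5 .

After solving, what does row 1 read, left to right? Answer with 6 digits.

(1,2) = 4: row 1 has {1,2,3,6}; col 2 has {2,5,6}; box has {1,2,6} → only 4 remains.
(1,3) = 5: row 1 has {1,2,3,4,6}; col 3 has {3,4}; box has {1,4,6} → only 5 remains.

245136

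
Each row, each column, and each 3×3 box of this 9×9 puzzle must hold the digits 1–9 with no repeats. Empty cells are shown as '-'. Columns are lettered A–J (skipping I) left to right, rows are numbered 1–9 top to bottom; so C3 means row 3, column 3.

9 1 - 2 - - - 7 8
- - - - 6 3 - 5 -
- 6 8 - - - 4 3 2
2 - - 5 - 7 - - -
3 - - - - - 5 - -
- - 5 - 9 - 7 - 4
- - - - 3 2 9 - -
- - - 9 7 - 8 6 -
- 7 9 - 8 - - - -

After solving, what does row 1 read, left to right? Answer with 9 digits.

G1 = 6: row 1 has {1,2,7,8,9}; col 7 has {4,5,7,8,9}; box has {2,3,4,5,7,8} → only 6 remains.
G2 = 1 (sole candidate).
J2 = 9 (sole candidate).
G4 = 3 (sole candidate).
B6 = 8 (sole candidate).
G9 = 2 (sole candidate).
C1 = 3: in row 1, 3 can only go here (every other open cell in that row sees a 3).
D2 = 8 (hidden single in row 2).
F3 = 9 (hidden single in row 3).
H4 = 8 (hidden single in row 4).
B4 = 9 (hidden single in row 4).
B5 = 4 (sole candidate).
B7 = 5 (sole candidate).
B2 = 2 (sole candidate).
B8 = 3 (sole candidate).
E4 = 4 (hidden single in row 4).
E1 = 5: row 1 has {1,2,3,6,7,8,9}; col 5 has {3,4,6,7,8,9}; box has {2,3,6,8,9} → only 5 remains.
F1 = 4: row 1 has {1,2,3,5,6,7,8,9}; col 6 has {2,3,7,9}; box has {2,3,5,6,8,9} → only 4 remains.

913254678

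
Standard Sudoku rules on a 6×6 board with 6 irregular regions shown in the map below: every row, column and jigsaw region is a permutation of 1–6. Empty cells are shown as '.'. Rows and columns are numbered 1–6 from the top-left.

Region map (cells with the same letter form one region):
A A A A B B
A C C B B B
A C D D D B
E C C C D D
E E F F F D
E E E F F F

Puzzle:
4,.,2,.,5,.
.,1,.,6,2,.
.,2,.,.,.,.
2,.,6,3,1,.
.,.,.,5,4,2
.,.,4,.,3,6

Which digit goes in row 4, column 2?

row 1, column 4 = 1: row 1 has {2,4,5}; col 4 has {3,5,6}; region has {2,4} → only 1 remains.
row 1, column 6 = 3: row 1 has {1,2,4,5}; col 6 has {2,6}; region has {2,5,6} → only 3 remains.
row 2, column 3 = 5: row 2 has {1,2,6}; col 3 has {2,4,6}; region has {1,2,3,6} → only 5 remains.
row 2, column 6 = 4: row 2 has {1,2,5,6}; col 6 has {2,3,6}; region has {2,3,5,6} → only 4 remains.
row 3, column 3 = 3: row 3 has {2}; col 3 has {2,4,5,6}; region has {1,2} → only 3 remains.
row 3, column 4 = 4: row 3 has {2,3}; col 4 has {1,3,5,6}; region has {1,2,3} → only 4 remains.
row 3, column 5 = 6: row 3 has {2,3,4}; col 5 has {1,2,3,4,5}; region has {1,2,3,4} → only 6 remains.
row 3, column 6 = 1: row 3 has {2,3,4,6}; col 6 has {2,3,4,6}; region has {2,3,4,5,6} → only 1 remains.
row 4, column 2 = 4: row 4 has {1,2,3,6}; col 2 has {1,2}; region has {1,2,3,5,6} → only 4 remains.

4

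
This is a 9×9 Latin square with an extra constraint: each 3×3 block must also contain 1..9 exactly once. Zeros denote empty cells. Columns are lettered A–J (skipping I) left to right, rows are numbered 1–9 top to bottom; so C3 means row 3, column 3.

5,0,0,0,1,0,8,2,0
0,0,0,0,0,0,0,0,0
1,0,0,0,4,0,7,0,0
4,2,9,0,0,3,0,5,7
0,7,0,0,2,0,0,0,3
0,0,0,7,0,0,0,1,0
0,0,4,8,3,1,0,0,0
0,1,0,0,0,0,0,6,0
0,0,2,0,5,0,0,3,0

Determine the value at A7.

9

H3 = 9 (sole candidate).
G4 = 6 (sole candidate).
H7 = 7 (sole candidate).
H2 = 4 (sole candidate).
D4 = 1 (sole candidate).
E4 = 8 (sole candidate).
H5 = 8 (sole candidate).
J1 = 6 (sole candidate).
J3 = 5 (sole candidate).
A5 = 6 (sole candidate).
A7 = 9: row 7 has {1,3,4,7,8}; col 1 has {1,4,5,6}; box has {1,2,4} → only 9 remains.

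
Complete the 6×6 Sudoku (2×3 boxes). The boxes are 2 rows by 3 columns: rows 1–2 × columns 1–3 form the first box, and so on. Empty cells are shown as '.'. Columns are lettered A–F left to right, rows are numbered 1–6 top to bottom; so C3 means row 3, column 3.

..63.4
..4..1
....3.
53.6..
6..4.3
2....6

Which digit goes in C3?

2

A1 = 1: row 1 has {3,4,6}; col 1 has {2,5,6}; box has {4,6} → only 1 remains.
A2 = 3: row 2 has {1,4}; col 1 has {1,2,5,6}; box has {1,4,6} → only 3 remains.
A3 = 4: row 3 has {3}; col 1 has {1,2,3,5,6}; box has {3,5} → only 4 remains.
F4 = 2: row 4 has {3,5,6}; col 6 has {1,3,4,6}; box has {3,6} → only 2 remains.
F3 = 5: row 3 has {3,4}; col 6 has {1,2,3,4,6}; box has {2,3,6} → only 5 remains.
C4 = 1: row 4 has {2,3,5,6}; col 3 has {4,6}; box has {3,4,5} → only 1 remains.
E4 = 4: row 4 has {1,2,3,5,6}; col 5 has {3}; box has {2,3,5,6} → only 4 remains.
C5 = 5: row 5 has {3,4,6}; col 3 has {1,4,6}; box has {2,6} → only 5 remains.
C6 = 3: row 6 has {2,6}; col 3 has {1,4,5,6}; box has {2,5,6} → only 3 remains.
C3 = 2: row 3 has {3,4,5}; col 3 has {1,3,4,5,6}; box has {1,3,4,5} → only 2 remains.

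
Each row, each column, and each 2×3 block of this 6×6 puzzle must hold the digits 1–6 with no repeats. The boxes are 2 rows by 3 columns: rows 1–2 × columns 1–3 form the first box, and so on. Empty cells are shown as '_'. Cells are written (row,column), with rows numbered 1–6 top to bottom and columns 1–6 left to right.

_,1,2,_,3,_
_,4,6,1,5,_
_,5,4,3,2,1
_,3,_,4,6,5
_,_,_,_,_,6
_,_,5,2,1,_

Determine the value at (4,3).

(1,1) = 5: row 1 has {1,2,3}; col 1 has {}; box has {1,2,4,6} → only 5 remains.
(1,4) = 6: row 1 has {1,2,3,5}; col 4 has {1,2,3,4}; box has {1,3,5} → only 6 remains.
(1,6) = 4: row 1 has {1,2,3,5,6}; col 6 has {1,5,6}; box has {1,3,5,6} → only 4 remains.
(2,1) = 3: row 2 has {1,4,5,6}; col 1 has {5}; box has {1,2,4,5,6} → only 3 remains.
(2,6) = 2: row 2 has {1,3,4,5,6}; col 6 has {1,4,5,6}; box has {1,3,4,5,6} → only 2 remains.
(3,1) = 6: row 3 has {1,2,3,4,5}; col 1 has {3,5}; box has {3,4,5} → only 6 remains.
(4,3) = 1: row 4 has {3,4,5,6}; col 3 has {2,4,5,6}; box has {3,4,5,6} → only 1 remains.

1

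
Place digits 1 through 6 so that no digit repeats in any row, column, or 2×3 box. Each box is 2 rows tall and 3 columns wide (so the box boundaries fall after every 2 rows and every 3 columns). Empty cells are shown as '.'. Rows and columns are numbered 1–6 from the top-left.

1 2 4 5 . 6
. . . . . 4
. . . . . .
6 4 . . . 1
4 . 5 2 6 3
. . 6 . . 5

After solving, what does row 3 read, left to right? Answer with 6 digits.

351642

R1C5 = 3 (sole candidate).
R2C3 = 3 (sole candidate).
R2C4 = 1 (sole candidate).
R2C5 = 2 (sole candidate).
R3C6 = 2: row 3 has {}; col 6 has {1,3,4,5,6}; box has {1} → only 2 remains.
R4C3 = 2 (sole candidate).
R4C4 = 3 (sole candidate).
R4C5 = 5 (sole candidate).
R5C2 = 1 (sole candidate).
R6C2 = 3 (sole candidate).
R6C4 = 4 (sole candidate).
R6C5 = 1 (sole candidate).
R2C1 = 5 (sole candidate).
R2C2 = 6 (sole candidate).
R3C1 = 3: row 3 has {2}; col 1 has {1,4,5,6}; box has {2,4,6} → only 3 remains.
R3C2 = 5: row 3 has {2,3}; col 2 has {1,2,3,4,6}; box has {2,3,4,6} → only 5 remains.
R3C3 = 1: row 3 has {2,3,5}; col 3 has {2,3,4,5,6}; box has {2,3,4,5,6} → only 1 remains.
R3C4 = 6: row 3 has {1,2,3,5}; col 4 has {1,2,3,4,5}; box has {1,2,3,5} → only 6 remains.
R3C5 = 4: row 3 has {1,2,3,5,6}; col 5 has {1,2,3,5,6}; box has {1,2,3,5,6} → only 4 remains.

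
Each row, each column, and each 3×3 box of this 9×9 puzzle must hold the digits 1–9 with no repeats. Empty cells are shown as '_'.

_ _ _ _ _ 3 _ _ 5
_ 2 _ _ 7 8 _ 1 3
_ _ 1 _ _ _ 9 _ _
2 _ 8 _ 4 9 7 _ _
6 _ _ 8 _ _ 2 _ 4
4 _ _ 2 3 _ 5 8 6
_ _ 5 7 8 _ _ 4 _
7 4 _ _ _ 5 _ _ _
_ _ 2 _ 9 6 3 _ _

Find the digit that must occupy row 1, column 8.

6

row 4, column 8 = 3: row 4 has {2,4,7,8,9}; col 8 has {1,4,8}; box has {2,4,5,6,7,8} → only 3 remains.
row 4, column 9 = 1: row 4 has {2,3,4,7,8,9}; col 9 has {3,4,5,6}; box has {2,3,4,5,6,7,8} → only 1 remains.
row 5, column 8 = 9: row 5 has {2,4,6,8}; col 8 has {1,3,4,8}; box has {1,2,3,4,5,6,7,8} → only 9 remains.
row 4, column 2 = 5: row 4 has {1,2,3,4,7,8,9}; col 2 has {2,4}; box has {2,4,6,8} → only 5 remains.
row 4, column 4 = 6: row 4 has {1,2,3,4,5,7,8,9}; col 4 has {2,7,8}; box has {2,3,4,8,9} → only 6 remains.
row 5, column 5 = 5: in row 5, 5 can only go here (every other open cell in that row sees a 5).
row 9, column 4 = 4: in row 9, 4 can only go here (every other open cell in that row sees a 4).
row 9, column 8 = 5: in row 9, 5 can only go here (every other open cell in that row sees a 5).
row 3, column 4 = 5: row 3 has {1,9}; col 4 has {2,4,6,7,8}; box has {3,7,8} → only 5 remains.
row 2, column 4 = 9: row 2 has {1,2,3,7,8}; col 4 has {2,4,5,6,7,8}; box has {3,5,7,8} → only 9 remains.
row 1, column 4 = 1: row 1 has {3,5}; col 4 has {2,4,5,6,7,8,9}; box has {3,5,7,8,9} → only 1 remains.
row 2, column 1 = 5: row 2 has {1,2,3,7,8,9}; col 1 has {2,4,6,7}; box has {1,2} → only 5 remains.
row 8, column 4 = 3: row 8 has {4,5,7}; col 4 has {1,2,4,5,6,7,8,9}; box has {4,5,6,7,8,9} → only 3 remains.
row 3, column 6 = 4: in row 3, 4 can only go here (every other open cell in that row sees a 4).
row 9, column 9 = 7: in row 9, 7 can only go here (every other open cell in that row sees a 7).
row 5, column 3 = 3: in column 3, 3 can only go here (every other open cell in that column sees a 3).
row 8, column 5 = 1: in column 5, 1 can only go here (every other open cell in that column sees a 1).
row 7, column 6 = 2: row 7 has {4,5,7,8}; col 6 has {3,4,5,6,8,9}; box has {1,3,4,5,6,7,8,9} → only 2 remains.
row 7, column 9 = 9: row 7 has {2,4,5,7,8}; col 9 has {1,3,4,5,6,7}; box has {3,4,5,7} → only 9 remains.
row 8, column 3 = 9: in row 8, 9 can only go here (every other open cell in that row sees a 9).
row 6, column 3 = 7: row 6 has {2,3,4,5,6,8}; col 3 has {1,2,3,5,8,9}; box has {2,3,4,5,6,8} → only 7 remains.
row 6, column 6 = 1: row 6 has {2,3,4,5,6,7,8}; col 6 has {2,3,4,5,6,8,9}; box has {2,3,4,5,6,8,9} → only 1 remains.
row 5, column 2 = 1: row 5 has {2,3,4,5,6,8,9}; col 2 has {2,4,5}; box has {2,3,4,5,6,7,8} → only 1 remains.
row 5, column 6 = 7: row 5 has {1,2,3,4,5,6,8,9}; col 6 has {1,2,3,4,5,6,8,9}; box has {1,2,3,4,5,6,8,9} → only 7 remains.
row 6, column 2 = 9: row 6 has {1,2,3,4,5,6,7,8}; col 2 has {1,2,4,5}; box has {1,2,3,4,5,6,7,8} → only 9 remains.
row 9, column 2 = 8: row 9 has {2,3,4,5,6,7,9}; col 2 has {1,2,4,5,9}; box has {2,4,5,7,9} → only 8 remains.
row 9, column 1 = 1: row 9 has {2,3,4,5,6,7,8,9}; col 1 has {2,4,5,6,7}; box has {2,4,5,7,8,9} → only 1 remains.
row 7, column 1 = 3: row 7 has {2,4,5,7,8,9}; col 1 has {1,2,4,5,6,7}; box has {1,2,4,5,7,8,9} → only 3 remains.
row 7, column 2 = 6: row 7 has {2,3,4,5,7,8,9}; col 2 has {1,2,4,5,8,9}; box has {1,2,3,4,5,7,8,9} → only 6 remains.
row 7, column 7 = 1: row 7 has {2,3,4,5,6,7,8,9}; col 7 has {2,3,5,7,9}; box has {3,4,5,7,9} → only 1 remains.
row 1, column 2 = 7: row 1 has {1,3,5}; col 2 has {1,2,4,5,6,8,9}; box has {1,2,5} → only 7 remains.
row 3, column 1 = 8: row 3 has {1,4,5,9}; col 1 has {1,2,3,4,5,6,7}; box has {1,2,5,7} → only 8 remains.
row 3, column 2 = 3: row 3 has {1,4,5,8,9}; col 2 has {1,2,4,5,6,7,8,9}; box has {1,2,5,7,8} → only 3 remains.
row 3, column 9 = 2: row 3 has {1,3,4,5,8,9}; col 9 has {1,3,4,5,6,7,9}; box has {1,3,5,9} → only 2 remains.
row 8, column 9 = 8: row 8 has {1,3,4,5,7,9}; col 9 has {1,2,3,4,5,6,7,9}; box has {1,3,4,5,7,9} → only 8 remains.
row 1, column 1 = 9: row 1 has {1,3,5,7}; col 1 has {1,2,3,4,5,6,7,8}; box has {1,2,3,5,7,8} → only 9 remains.
row 1, column 8 = 6: row 1 has {1,3,5,7,9}; col 8 has {1,3,4,5,8,9}; box has {1,2,3,5,9} → only 6 remains.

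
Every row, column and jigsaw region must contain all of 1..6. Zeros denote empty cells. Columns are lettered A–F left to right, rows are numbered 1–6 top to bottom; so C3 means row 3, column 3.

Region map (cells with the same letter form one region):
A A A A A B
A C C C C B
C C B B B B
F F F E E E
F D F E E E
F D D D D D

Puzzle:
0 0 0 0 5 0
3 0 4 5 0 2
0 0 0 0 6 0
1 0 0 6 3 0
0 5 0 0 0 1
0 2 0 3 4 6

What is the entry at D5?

4

E2 = 1 (sole candidate).
A3 = 2 (sole candidate).
B3 = 3 (sole candidate).
B4 = 4 (sole candidate).
F4 = 5 (sole candidate).
A5 = 6 (sole candidate).
E5 = 2 (sole candidate).
A6 = 5 (sole candidate).
C6 = 1 (sole candidate).
A1 = 4 (sole candidate).
F1 = 3 (sole candidate).
B2 = 6 (sole candidate).
C3 = 5 (sole candidate).
F3 = 4 (sole candidate).
C4 = 2 (sole candidate).
C5 = 3 (sole candidate).
D5 = 4: row 5 has {1,2,3,5,6}; col 4 has {3,5,6}; region has {1,2,3,5,6} → only 4 remains.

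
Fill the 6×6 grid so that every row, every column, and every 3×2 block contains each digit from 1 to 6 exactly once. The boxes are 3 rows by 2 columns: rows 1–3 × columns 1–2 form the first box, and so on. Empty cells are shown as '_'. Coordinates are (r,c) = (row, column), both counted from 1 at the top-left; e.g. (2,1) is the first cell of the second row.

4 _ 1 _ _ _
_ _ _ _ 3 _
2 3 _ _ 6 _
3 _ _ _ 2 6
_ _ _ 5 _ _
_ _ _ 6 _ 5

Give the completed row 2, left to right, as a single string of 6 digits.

516234

(1,5) = 5 (sole candidate).
(1,6) = 2 (sole candidate).
(3,4) = 4 (sole candidate).
(3,6) = 1 (sole candidate).
(4,3) = 4 (sole candidate).
(4,4) = 1 (sole candidate).
(6,1) = 1 (sole candidate).
(6,5) = 4 (sole candidate).
(1,2) = 6 (sole candidate).
(1,4) = 3 (sole candidate).
(2,1) = 5: row 2 has {3}; col 1 has {1,2,3,4}; box has {2,3,4,6} → only 5 remains.
(2,2) = 1: row 2 has {3,5}; col 2 has {3,6}; box has {2,3,4,5,6} → only 1 remains.
(2,4) = 2: row 2 has {1,3,5}; col 4 has {1,3,4,5,6}; box has {1,3,4} → only 2 remains.
(2,6) = 4: row 2 has {1,2,3,5}; col 6 has {1,2,5,6}; box has {1,2,3,5,6} → only 4 remains.
(3,3) = 5 (sole candidate).
(4,2) = 5 (sole candidate).
(5,1) = 6 (sole candidate).
(5,5) = 1 (sole candidate).
(5,6) = 3 (sole candidate).
(6,2) = 2 (sole candidate).
(6,3) = 3 (sole candidate).
(2,3) = 6: row 2 has {1,2,3,4,5}; col 3 has {1,3,4,5}; box has {1,2,3,4,5} → only 6 remains.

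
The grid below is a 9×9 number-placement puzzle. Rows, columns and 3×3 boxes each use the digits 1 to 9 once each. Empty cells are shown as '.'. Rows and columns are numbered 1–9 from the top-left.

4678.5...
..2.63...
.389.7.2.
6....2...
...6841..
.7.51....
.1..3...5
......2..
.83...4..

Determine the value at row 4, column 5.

row 1, column 5 = 2: row 1 has {4,5,6,7,8}; col 5 has {1,3,6,8}; box has {3,5,6,7,8,9} → only 2 remains.
row 3, column 5 = 4: row 3 has {2,3,7,8,9}; col 5 has {1,2,3,6,8}; box has {2,3,5,6,7,8,9} → only 4 remains.
row 6, column 6 = 9: row 6 has {1,5,7}; col 6 has {2,3,4,5,7}; box has {1,2,4,5,6,8} → only 9 remains.
row 2, column 4 = 1: row 2 has {2,3,6}; col 4 has {5,6,8,9}; box has {2,3,4,5,6,7,8,9} → only 1 remains.
row 4, column 5 = 7: row 4 has {2,6}; col 5 has {1,2,3,4,6,8}; box has {1,2,4,5,6,8,9} → only 7 remains.

7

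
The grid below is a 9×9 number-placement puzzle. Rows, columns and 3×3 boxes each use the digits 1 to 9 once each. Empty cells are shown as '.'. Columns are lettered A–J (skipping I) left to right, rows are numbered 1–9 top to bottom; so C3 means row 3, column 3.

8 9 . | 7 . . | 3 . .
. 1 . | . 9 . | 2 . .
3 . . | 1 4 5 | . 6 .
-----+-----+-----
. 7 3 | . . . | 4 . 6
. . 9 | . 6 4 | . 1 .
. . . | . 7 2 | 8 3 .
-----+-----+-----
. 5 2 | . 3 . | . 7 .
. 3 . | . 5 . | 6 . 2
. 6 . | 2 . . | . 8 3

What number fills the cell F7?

E1 = 2 (sole candidate).
F1 = 6 (sole candidate).
B3 = 2 (sole candidate).
C3 = 7 (sole candidate).
G3 = 9 (sole candidate).
J3 = 8 (sole candidate).
B5 = 8 (sole candidate).
B6 = 4 (sole candidate).
G7 = 1 (sole candidate).
E9 = 1 (sole candidate).
G9 = 5 (sole candidate).
E4 = 8 (sole candidate).
G5 = 7 (sole candidate).
J5 = 5 (sole candidate).
J6 = 9 (sole candidate).
J7 = 4 (sole candidate).
H8 = 9 (sole candidate).
C9 = 4 (sole candidate).
C1 = 5 (sole candidate).
H1 = 4 (sole candidate).
J1 = 1 (sole candidate).
C2 = 6 (sole candidate).
H2 = 5 (sole candidate).
J2 = 7 (sole candidate).
H4 = 2 (sole candidate).
A5 = 2 (sole candidate).
D5 = 3 (sole candidate).
C6 = 1 (sole candidate).
D6 = 5 (sole candidate).
A7 = 9 (sole candidate).
F7 = 8: row 7 has {1,2,3,4,5,7,9}; col 6 has {2,4,5,6}; box has {1,2,3,5} → only 8 remains.

8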